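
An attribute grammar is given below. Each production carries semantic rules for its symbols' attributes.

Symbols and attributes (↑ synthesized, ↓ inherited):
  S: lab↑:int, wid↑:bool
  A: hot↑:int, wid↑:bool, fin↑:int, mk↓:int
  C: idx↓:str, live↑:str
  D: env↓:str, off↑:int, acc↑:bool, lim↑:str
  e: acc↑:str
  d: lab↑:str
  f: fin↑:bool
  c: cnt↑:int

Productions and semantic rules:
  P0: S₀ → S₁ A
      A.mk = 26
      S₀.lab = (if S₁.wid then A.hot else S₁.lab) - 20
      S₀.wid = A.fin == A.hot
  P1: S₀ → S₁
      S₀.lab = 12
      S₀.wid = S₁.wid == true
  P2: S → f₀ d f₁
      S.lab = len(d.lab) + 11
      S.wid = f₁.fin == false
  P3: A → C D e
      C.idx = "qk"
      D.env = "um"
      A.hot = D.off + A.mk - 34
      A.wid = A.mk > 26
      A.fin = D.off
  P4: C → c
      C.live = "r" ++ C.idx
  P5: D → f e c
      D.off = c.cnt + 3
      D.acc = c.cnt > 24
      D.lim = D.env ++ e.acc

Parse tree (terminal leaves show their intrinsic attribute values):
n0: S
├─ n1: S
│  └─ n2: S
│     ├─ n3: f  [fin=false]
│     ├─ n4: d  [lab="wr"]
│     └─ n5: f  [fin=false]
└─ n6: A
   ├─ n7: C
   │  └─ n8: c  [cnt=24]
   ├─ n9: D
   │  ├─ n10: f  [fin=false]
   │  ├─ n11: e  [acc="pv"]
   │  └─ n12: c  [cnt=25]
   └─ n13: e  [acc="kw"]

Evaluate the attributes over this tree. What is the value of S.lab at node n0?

0

1. n3.fin = false  [terminal]
2. n4.lab = "wr"  [terminal]
3. n5.fin = false  [terminal]
4. n2.lab = 13  [len(d.lab) + 11]
5. n2.wid = true  [f₁.fin == false]
6. n1.lab = 12  [12]
7. n1.wid = true  [S₁.wid == true]
8. n6.mk = 26  [26]
9. n7.idx = "qk"  ["qk"]
10. n8.cnt = 24  [terminal]
11. n7.live = "rqk"  ["r" ++ C.idx]
12. n9.env = "um"  ["um"]
13. n10.fin = false  [terminal]
14. n11.acc = "pv"  [terminal]
15. n12.cnt = 25  [terminal]
16. n9.off = 28  [c.cnt + 3]
17. n9.acc = true  [c.cnt > 24]
18. n9.lim = "umpv"  [D.env ++ e.acc]
19. n13.acc = "kw"  [terminal]
20. n6.hot = 20  [D.off + A.mk - 34]
21. n6.wid = false  [A.mk > 26]
22. n6.fin = 28  [D.off]
23. n0.lab = 0  [(if S₁.wid then A.hot else S₁.lab) - 20]
24. n0.wid = false  [A.fin == A.hot]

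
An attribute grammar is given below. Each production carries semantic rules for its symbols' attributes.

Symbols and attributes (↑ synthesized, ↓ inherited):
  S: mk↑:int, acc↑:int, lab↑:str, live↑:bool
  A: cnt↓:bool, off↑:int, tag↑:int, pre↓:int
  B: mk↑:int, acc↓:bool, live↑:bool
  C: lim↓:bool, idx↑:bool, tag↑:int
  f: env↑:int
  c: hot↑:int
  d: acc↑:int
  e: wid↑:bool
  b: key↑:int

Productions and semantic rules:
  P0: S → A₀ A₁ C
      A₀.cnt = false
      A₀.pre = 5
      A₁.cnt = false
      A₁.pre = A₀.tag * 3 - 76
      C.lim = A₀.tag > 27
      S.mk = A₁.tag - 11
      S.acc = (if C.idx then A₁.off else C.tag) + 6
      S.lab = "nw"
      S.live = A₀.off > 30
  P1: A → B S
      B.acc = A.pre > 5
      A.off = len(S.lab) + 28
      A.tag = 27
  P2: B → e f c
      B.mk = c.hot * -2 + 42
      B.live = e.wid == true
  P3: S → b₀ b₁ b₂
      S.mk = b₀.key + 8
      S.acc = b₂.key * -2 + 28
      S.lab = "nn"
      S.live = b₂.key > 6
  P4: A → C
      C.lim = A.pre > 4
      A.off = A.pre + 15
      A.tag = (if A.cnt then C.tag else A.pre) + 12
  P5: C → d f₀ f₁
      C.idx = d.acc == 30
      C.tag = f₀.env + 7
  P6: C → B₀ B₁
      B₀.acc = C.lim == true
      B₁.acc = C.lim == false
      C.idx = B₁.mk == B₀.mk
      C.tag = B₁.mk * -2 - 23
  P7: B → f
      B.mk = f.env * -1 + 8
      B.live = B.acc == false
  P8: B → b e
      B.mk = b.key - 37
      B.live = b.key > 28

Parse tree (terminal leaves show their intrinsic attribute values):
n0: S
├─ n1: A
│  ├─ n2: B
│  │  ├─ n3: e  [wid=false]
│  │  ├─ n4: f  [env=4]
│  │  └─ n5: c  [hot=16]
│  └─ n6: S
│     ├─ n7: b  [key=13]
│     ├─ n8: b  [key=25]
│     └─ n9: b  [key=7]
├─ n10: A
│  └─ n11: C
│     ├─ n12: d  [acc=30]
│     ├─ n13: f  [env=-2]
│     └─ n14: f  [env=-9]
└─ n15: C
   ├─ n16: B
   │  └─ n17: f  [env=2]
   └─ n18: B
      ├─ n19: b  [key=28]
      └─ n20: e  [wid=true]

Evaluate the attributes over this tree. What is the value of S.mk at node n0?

1. n1.cnt = false  [false]
2. n1.pre = 5  [5]
3. n2.acc = false  [A.pre > 5]
4. n3.wid = false  [terminal]
5. n4.env = 4  [terminal]
6. n5.hot = 16  [terminal]
7. n2.mk = 10  [c.hot * -2 + 42]
8. n2.live = false  [e.wid == true]
9. n7.key = 13  [terminal]
10. n8.key = 25  [terminal]
11. n9.key = 7  [terminal]
12. n6.mk = 21  [b₀.key + 8]
13. n6.acc = 14  [b₂.key * -2 + 28]
14. n6.lab = "nn"  ["nn"]
15. n6.live = true  [b₂.key > 6]
16. n1.off = 30  [len(S.lab) + 28]
17. n1.tag = 27  [27]
18. n10.cnt = false  [false]
19. n10.pre = 5  [A₀.tag * 3 - 76]
20. n11.lim = true  [A.pre > 4]
21. n12.acc = 30  [terminal]
22. n13.env = -2  [terminal]
23. n14.env = -9  [terminal]
24. n11.idx = true  [d.acc == 30]
25. n11.tag = 5  [f₀.env + 7]
26. n10.off = 20  [A.pre + 15]
27. n10.tag = 17  [(if A.cnt then C.tag else A.pre) + 12]
28. n15.lim = false  [A₀.tag > 27]
29. n16.acc = false  [C.lim == true]
30. n17.env = 2  [terminal]
31. n16.mk = 6  [f.env * -1 + 8]
32. n16.live = true  [B.acc == false]
33. n18.acc = true  [C.lim == false]
34. n19.key = 28  [terminal]
35. n20.wid = true  [terminal]
36. n18.mk = -9  [b.key - 37]
37. n18.live = false  [b.key > 28]
38. n15.idx = false  [B₁.mk == B₀.mk]
39. n15.tag = -5  [B₁.mk * -2 - 23]
40. n0.mk = 6  [A₁.tag - 11]
41. n0.acc = 1  [(if C.idx then A₁.off else C.tag) + 6]
42. n0.lab = "nw"  ["nw"]
43. n0.live = false  [A₀.off > 30]

6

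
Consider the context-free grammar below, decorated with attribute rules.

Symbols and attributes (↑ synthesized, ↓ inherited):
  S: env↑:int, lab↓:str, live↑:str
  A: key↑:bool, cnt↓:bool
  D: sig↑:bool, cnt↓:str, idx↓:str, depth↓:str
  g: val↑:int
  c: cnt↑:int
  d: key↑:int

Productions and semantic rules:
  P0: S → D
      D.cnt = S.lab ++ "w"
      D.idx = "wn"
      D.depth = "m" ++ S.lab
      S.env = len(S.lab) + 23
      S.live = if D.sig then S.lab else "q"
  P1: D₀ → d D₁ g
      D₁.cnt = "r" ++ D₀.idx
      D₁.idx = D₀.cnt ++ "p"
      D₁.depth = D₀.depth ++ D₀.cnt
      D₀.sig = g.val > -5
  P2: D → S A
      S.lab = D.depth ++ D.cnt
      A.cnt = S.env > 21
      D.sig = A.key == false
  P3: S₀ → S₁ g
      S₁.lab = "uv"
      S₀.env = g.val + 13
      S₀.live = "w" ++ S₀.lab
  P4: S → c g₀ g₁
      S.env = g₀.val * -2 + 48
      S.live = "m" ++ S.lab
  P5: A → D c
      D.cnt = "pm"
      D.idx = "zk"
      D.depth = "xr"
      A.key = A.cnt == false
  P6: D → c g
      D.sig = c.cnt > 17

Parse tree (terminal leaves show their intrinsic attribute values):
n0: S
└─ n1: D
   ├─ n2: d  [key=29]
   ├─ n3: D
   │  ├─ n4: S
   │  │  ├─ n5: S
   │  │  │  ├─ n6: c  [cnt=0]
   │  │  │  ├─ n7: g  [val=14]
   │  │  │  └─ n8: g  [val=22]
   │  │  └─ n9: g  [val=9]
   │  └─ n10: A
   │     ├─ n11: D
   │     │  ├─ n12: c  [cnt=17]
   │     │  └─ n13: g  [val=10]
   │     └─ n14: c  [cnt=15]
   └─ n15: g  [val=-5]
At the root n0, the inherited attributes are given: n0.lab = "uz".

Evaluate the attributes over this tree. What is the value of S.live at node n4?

"wmuzuzwrwn"

1. n0.lab = "uz"  [given at root]
2. n1.cnt = "uzw"  [S.lab ++ "w"]
3. n1.idx = "wn"  ["wn"]
4. n1.depth = "muz"  ["m" ++ S.lab]
5. n2.key = 29  [terminal]
6. n3.cnt = "rwn"  ["r" ++ D₀.idx]
7. n3.idx = "uzwp"  [D₀.cnt ++ "p"]
8. n3.depth = "muzuzw"  [D₀.depth ++ D₀.cnt]
9. n4.lab = "muzuzwrwn"  [D.depth ++ D.cnt]
10. n5.lab = "uv"  ["uv"]
11. n6.cnt = 0  [terminal]
12. n7.val = 14  [terminal]
13. n8.val = 22  [terminal]
14. n5.env = 20  [g₀.val * -2 + 48]
15. n5.live = "muv"  ["m" ++ S.lab]
16. n9.val = 9  [terminal]
17. n4.env = 22  [g.val + 13]
18. n4.live = "wmuzuzwrwn"  ["w" ++ S₀.lab]
19. n10.cnt = true  [S.env > 21]
20. n11.cnt = "pm"  ["pm"]
21. n11.idx = "zk"  ["zk"]
22. n11.depth = "xr"  ["xr"]
23. n12.cnt = 17  [terminal]
24. n13.val = 10  [terminal]
25. n11.sig = false  [c.cnt > 17]
26. n14.cnt = 15  [terminal]
27. n10.key = false  [A.cnt == false]
28. n3.sig = true  [A.key == false]
29. n15.val = -5  [terminal]
30. n1.sig = false  [g.val > -5]
31. n0.env = 25  [len(S.lab) + 23]
32. n0.live = "q"  [if D.sig then S.lab else "q"]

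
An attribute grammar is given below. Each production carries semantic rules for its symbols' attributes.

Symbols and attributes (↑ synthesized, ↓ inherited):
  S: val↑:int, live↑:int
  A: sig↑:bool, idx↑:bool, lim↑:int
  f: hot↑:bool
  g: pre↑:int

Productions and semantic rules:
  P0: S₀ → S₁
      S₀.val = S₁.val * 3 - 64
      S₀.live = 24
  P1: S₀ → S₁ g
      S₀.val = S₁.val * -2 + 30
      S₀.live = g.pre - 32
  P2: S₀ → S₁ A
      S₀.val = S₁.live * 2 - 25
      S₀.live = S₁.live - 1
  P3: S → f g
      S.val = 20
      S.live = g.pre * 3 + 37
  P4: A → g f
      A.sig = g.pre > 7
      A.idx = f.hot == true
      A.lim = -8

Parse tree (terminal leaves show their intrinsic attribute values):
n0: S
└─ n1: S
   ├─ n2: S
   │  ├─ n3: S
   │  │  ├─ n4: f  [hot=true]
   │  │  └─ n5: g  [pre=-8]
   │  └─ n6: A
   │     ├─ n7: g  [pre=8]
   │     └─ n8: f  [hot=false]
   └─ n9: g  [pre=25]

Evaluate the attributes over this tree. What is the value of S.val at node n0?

1. n4.hot = true  [terminal]
2. n5.pre = -8  [terminal]
3. n3.val = 20  [20]
4. n3.live = 13  [g.pre * 3 + 37]
5. n7.pre = 8  [terminal]
6. n8.hot = false  [terminal]
7. n6.sig = true  [g.pre > 7]
8. n6.idx = false  [f.hot == true]
9. n6.lim = -8  [-8]
10. n2.val = 1  [S₁.live * 2 - 25]
11. n2.live = 12  [S₁.live - 1]
12. n9.pre = 25  [terminal]
13. n1.val = 28  [S₁.val * -2 + 30]
14. n1.live = -7  [g.pre - 32]
15. n0.val = 20  [S₁.val * 3 - 64]
16. n0.live = 24  [24]

20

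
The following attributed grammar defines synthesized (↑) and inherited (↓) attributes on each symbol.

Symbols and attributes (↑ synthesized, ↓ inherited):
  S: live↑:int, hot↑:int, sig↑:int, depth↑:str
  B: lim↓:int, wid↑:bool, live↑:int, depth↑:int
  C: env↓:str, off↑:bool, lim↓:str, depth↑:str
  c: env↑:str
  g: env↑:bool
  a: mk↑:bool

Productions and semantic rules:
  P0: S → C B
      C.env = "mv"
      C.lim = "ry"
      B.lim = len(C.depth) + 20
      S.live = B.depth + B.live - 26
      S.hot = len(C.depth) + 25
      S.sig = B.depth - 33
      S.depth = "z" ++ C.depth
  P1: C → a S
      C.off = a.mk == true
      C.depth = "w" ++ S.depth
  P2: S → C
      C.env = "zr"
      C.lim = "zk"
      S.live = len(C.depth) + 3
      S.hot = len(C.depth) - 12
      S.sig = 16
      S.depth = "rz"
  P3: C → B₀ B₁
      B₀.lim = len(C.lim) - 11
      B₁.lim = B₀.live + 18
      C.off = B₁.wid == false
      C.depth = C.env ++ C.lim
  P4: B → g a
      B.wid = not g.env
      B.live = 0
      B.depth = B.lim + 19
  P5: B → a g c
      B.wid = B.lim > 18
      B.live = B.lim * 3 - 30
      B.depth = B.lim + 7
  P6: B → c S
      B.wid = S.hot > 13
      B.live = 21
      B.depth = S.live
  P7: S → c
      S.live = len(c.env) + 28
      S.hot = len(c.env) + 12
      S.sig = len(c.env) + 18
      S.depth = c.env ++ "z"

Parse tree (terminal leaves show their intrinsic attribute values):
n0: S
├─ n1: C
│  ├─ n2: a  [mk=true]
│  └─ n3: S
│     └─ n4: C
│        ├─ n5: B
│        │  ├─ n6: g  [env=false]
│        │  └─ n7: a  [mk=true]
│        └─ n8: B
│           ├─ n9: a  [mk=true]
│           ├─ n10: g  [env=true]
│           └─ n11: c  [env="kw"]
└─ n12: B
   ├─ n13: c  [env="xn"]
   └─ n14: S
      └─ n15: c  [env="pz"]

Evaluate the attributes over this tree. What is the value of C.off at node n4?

true

1. n1.env = "mv"  ["mv"]
2. n1.lim = "ry"  ["ry"]
3. n2.mk = true  [terminal]
4. n4.env = "zr"  ["zr"]
5. n4.lim = "zk"  ["zk"]
6. n5.lim = -9  [len(C.lim) - 11]
7. n6.env = false  [terminal]
8. n7.mk = true  [terminal]
9. n5.wid = true  [not g.env]
10. n5.live = 0  [0]
11. n5.depth = 10  [B.lim + 19]
12. n8.lim = 18  [B₀.live + 18]
13. n9.mk = true  [terminal]
14. n10.env = true  [terminal]
15. n11.env = "kw"  [terminal]
16. n8.wid = false  [B.lim > 18]
17. n8.live = 24  [B.lim * 3 - 30]
18. n8.depth = 25  [B.lim + 7]
19. n4.off = true  [B₁.wid == false]
20. n4.depth = "zrzk"  [C.env ++ C.lim]
21. n3.live = 7  [len(C.depth) + 3]
22. n3.hot = -8  [len(C.depth) - 12]
23. n3.sig = 16  [16]
24. n3.depth = "rz"  ["rz"]
25. n1.off = true  [a.mk == true]
26. n1.depth = "wrz"  ["w" ++ S.depth]
27. n12.lim = 23  [len(C.depth) + 20]
28. n13.env = "xn"  [terminal]
29. n15.env = "pz"  [terminal]
30. n14.live = 30  [len(c.env) + 28]
31. n14.hot = 14  [len(c.env) + 12]
32. n14.sig = 20  [len(c.env) + 18]
33. n14.depth = "pzz"  [c.env ++ "z"]
34. n12.wid = true  [S.hot > 13]
35. n12.live = 21  [21]
36. n12.depth = 30  [S.live]
37. n0.live = 25  [B.depth + B.live - 26]
38. n0.hot = 28  [len(C.depth) + 25]
39. n0.sig = -3  [B.depth - 33]
40. n0.depth = "zwrz"  ["z" ++ C.depth]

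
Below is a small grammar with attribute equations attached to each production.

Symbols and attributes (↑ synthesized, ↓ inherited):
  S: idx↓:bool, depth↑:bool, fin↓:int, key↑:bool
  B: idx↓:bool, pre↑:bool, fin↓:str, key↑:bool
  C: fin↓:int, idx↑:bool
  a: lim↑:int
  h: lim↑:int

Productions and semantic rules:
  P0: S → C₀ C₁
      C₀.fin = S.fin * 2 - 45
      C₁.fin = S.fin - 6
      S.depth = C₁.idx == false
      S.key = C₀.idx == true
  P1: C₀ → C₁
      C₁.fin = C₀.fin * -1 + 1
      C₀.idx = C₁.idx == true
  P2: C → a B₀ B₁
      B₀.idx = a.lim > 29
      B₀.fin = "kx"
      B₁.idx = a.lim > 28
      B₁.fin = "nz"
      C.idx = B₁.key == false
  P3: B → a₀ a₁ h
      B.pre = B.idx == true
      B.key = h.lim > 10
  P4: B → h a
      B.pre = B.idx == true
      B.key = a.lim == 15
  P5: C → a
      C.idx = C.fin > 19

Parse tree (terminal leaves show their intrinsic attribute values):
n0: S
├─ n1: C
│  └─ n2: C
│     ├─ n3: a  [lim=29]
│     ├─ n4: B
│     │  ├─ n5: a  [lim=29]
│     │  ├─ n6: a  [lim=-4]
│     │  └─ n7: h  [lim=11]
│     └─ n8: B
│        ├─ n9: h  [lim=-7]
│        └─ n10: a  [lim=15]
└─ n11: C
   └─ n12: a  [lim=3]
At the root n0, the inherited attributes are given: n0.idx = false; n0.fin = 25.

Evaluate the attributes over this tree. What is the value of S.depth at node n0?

true

1. n0.idx = false  [given at root]
2. n0.fin = 25  [given at root]
3. n1.fin = 5  [S.fin * 2 - 45]
4. n2.fin = -4  [C₀.fin * -1 + 1]
5. n3.lim = 29  [terminal]
6. n4.idx = false  [a.lim > 29]
7. n4.fin = "kx"  ["kx"]
8. n5.lim = 29  [terminal]
9. n6.lim = -4  [terminal]
10. n7.lim = 11  [terminal]
11. n4.pre = false  [B.idx == true]
12. n4.key = true  [h.lim > 10]
13. n8.idx = true  [a.lim > 28]
14. n8.fin = "nz"  ["nz"]
15. n9.lim = -7  [terminal]
16. n10.lim = 15  [terminal]
17. n8.pre = true  [B.idx == true]
18. n8.key = true  [a.lim == 15]
19. n2.idx = false  [B₁.key == false]
20. n1.idx = false  [C₁.idx == true]
21. n11.fin = 19  [S.fin - 6]
22. n12.lim = 3  [terminal]
23. n11.idx = false  [C.fin > 19]
24. n0.depth = true  [C₁.idx == false]
25. n0.key = false  [C₀.idx == true]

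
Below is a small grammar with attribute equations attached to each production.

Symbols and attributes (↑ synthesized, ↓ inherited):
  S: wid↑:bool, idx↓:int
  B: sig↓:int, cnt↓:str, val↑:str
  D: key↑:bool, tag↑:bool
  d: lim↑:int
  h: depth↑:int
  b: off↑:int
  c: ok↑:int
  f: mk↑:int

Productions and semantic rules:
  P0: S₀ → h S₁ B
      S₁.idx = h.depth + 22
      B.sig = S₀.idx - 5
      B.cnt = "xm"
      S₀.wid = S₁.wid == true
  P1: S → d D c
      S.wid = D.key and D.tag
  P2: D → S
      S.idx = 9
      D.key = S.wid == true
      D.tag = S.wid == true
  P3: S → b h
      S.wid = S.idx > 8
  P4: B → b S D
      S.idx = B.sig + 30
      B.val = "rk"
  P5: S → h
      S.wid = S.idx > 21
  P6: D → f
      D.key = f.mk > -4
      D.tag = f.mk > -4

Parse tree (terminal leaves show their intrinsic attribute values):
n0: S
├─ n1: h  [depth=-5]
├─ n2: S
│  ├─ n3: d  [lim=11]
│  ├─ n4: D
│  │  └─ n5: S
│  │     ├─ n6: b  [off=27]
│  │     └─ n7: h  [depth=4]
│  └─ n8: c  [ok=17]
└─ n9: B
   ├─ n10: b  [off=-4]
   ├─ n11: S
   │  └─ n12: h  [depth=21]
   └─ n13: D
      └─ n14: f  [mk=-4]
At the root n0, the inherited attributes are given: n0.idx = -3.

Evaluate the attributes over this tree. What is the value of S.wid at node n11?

1. n0.idx = -3  [given at root]
2. n1.depth = -5  [terminal]
3. n2.idx = 17  [h.depth + 22]
4. n3.lim = 11  [terminal]
5. n5.idx = 9  [9]
6. n6.off = 27  [terminal]
7. n7.depth = 4  [terminal]
8. n5.wid = true  [S.idx > 8]
9. n4.key = true  [S.wid == true]
10. n4.tag = true  [S.wid == true]
11. n8.ok = 17  [terminal]
12. n2.wid = true  [D.key and D.tag]
13. n9.sig = -8  [S₀.idx - 5]
14. n9.cnt = "xm"  ["xm"]
15. n10.off = -4  [terminal]
16. n11.idx = 22  [B.sig + 30]
17. n12.depth = 21  [terminal]
18. n11.wid = true  [S.idx > 21]
19. n14.mk = -4  [terminal]
20. n13.key = false  [f.mk > -4]
21. n13.tag = false  [f.mk > -4]
22. n9.val = "rk"  ["rk"]
23. n0.wid = true  [S₁.wid == true]

true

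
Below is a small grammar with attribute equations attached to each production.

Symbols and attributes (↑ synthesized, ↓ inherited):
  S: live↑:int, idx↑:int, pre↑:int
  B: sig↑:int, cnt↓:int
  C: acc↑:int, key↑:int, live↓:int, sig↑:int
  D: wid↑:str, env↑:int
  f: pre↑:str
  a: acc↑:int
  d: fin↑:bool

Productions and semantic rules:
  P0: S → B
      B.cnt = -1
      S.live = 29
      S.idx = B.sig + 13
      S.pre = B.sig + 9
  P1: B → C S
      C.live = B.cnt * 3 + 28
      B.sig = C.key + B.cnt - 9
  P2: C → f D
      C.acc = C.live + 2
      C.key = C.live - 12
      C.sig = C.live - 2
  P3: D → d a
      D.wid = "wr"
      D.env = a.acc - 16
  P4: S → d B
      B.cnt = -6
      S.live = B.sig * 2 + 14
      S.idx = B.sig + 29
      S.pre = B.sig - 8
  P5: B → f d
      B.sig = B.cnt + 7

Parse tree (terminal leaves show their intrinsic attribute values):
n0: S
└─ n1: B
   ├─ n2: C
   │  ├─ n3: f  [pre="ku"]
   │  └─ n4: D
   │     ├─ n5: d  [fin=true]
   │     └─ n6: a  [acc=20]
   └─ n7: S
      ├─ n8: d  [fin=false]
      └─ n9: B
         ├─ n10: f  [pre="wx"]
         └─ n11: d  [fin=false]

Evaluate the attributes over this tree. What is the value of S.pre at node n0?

12

1. n1.cnt = -1  [-1]
2. n2.live = 25  [B.cnt * 3 + 28]
3. n3.pre = "ku"  [terminal]
4. n5.fin = true  [terminal]
5. n6.acc = 20  [terminal]
6. n4.wid = "wr"  ["wr"]
7. n4.env = 4  [a.acc - 16]
8. n2.acc = 27  [C.live + 2]
9. n2.key = 13  [C.live - 12]
10. n2.sig = 23  [C.live - 2]
11. n8.fin = false  [terminal]
12. n9.cnt = -6  [-6]
13. n10.pre = "wx"  [terminal]
14. n11.fin = false  [terminal]
15. n9.sig = 1  [B.cnt + 7]
16. n7.live = 16  [B.sig * 2 + 14]
17. n7.idx = 30  [B.sig + 29]
18. n7.pre = -7  [B.sig - 8]
19. n1.sig = 3  [C.key + B.cnt - 9]
20. n0.live = 29  [29]
21. n0.idx = 16  [B.sig + 13]
22. n0.pre = 12  [B.sig + 9]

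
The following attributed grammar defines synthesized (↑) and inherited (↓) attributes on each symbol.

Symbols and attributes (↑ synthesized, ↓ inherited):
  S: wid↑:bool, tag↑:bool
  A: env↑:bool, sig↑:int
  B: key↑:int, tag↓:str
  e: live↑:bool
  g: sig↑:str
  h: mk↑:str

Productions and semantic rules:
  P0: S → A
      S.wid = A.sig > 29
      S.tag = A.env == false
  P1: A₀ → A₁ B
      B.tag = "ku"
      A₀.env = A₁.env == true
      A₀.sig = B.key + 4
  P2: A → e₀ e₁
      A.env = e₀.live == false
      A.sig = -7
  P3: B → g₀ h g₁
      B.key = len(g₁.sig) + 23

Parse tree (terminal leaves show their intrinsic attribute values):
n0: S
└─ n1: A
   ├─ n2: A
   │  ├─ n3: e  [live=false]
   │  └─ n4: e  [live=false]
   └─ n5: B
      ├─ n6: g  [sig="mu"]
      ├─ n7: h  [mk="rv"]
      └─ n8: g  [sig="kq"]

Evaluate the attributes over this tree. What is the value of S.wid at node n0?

1. n3.live = false  [terminal]
2. n4.live = false  [terminal]
3. n2.env = true  [e₀.live == false]
4. n2.sig = -7  [-7]
5. n5.tag = "ku"  ["ku"]
6. n6.sig = "mu"  [terminal]
7. n7.mk = "rv"  [terminal]
8. n8.sig = "kq"  [terminal]
9. n5.key = 25  [len(g₁.sig) + 23]
10. n1.env = true  [A₁.env == true]
11. n1.sig = 29  [B.key + 4]
12. n0.wid = false  [A.sig > 29]
13. n0.tag = false  [A.env == false]

false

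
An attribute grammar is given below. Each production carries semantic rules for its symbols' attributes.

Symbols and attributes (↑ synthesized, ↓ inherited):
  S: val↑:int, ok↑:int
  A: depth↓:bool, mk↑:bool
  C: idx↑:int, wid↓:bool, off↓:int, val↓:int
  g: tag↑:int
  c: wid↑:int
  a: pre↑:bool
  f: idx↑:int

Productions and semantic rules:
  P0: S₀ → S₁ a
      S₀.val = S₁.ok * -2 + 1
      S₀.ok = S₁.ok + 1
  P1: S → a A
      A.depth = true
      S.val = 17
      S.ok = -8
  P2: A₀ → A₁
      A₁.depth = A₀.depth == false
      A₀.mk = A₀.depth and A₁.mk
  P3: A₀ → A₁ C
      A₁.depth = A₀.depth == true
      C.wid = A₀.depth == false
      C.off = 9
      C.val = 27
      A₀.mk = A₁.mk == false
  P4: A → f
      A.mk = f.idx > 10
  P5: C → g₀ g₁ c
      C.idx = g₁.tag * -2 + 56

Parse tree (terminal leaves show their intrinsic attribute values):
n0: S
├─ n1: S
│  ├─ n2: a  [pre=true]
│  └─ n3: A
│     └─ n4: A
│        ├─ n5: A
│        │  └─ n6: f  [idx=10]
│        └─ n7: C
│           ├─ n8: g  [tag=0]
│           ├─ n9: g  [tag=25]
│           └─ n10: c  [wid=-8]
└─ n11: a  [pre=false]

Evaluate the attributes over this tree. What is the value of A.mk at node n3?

1. n2.pre = true  [terminal]
2. n3.depth = true  [true]
3. n4.depth = false  [A₀.depth == false]
4. n5.depth = false  [A₀.depth == true]
5. n6.idx = 10  [terminal]
6. n5.mk = false  [f.idx > 10]
7. n7.wid = true  [A₀.depth == false]
8. n7.off = 9  [9]
9. n7.val = 27  [27]
10. n8.tag = 0  [terminal]
11. n9.tag = 25  [terminal]
12. n10.wid = -8  [terminal]
13. n7.idx = 6  [g₁.tag * -2 + 56]
14. n4.mk = true  [A₁.mk == false]
15. n3.mk = true  [A₀.depth and A₁.mk]
16. n1.val = 17  [17]
17. n1.ok = -8  [-8]
18. n11.pre = false  [terminal]
19. n0.val = 17  [S₁.ok * -2 + 1]
20. n0.ok = -7  [S₁.ok + 1]

true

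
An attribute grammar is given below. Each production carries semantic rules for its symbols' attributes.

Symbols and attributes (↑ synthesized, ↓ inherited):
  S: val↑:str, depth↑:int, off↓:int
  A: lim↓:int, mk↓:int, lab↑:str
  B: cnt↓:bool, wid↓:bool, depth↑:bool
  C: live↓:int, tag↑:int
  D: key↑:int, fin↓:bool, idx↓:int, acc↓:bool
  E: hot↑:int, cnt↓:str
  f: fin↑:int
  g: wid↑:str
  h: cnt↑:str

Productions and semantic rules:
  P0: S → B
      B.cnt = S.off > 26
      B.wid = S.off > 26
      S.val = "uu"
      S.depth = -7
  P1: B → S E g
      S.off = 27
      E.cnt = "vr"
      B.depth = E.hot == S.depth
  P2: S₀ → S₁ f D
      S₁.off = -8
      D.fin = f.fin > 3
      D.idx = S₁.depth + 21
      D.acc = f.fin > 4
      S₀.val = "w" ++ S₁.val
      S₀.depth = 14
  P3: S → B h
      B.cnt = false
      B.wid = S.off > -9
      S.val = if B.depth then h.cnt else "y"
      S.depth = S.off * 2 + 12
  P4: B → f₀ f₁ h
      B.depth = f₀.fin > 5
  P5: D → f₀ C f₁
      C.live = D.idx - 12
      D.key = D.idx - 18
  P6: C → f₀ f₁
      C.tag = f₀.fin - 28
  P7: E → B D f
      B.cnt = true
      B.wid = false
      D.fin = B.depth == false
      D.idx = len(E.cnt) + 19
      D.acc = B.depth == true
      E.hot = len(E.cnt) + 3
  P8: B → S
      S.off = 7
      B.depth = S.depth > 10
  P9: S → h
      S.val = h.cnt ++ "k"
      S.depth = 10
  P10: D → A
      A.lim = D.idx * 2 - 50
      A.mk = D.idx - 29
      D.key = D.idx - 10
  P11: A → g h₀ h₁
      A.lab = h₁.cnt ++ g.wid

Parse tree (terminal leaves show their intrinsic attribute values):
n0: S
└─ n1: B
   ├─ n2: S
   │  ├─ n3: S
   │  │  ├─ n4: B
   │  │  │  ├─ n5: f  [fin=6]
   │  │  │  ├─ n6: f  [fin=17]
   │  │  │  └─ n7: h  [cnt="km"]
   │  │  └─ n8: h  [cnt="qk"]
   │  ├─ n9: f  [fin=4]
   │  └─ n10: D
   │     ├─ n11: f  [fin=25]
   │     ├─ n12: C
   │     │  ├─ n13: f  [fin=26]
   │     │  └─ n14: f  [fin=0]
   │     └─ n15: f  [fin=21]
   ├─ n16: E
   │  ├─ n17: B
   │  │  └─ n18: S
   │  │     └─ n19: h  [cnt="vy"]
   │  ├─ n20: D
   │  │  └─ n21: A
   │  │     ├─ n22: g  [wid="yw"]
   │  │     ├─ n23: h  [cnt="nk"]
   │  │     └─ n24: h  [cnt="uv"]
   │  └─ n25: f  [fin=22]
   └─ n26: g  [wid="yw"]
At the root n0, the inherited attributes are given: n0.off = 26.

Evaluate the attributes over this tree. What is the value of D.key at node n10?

-1

1. n0.off = 26  [given at root]
2. n1.cnt = false  [S.off > 26]
3. n1.wid = false  [S.off > 26]
4. n2.off = 27  [27]
5. n3.off = -8  [-8]
6. n4.cnt = false  [false]
7. n4.wid = true  [S.off > -9]
8. n5.fin = 6  [terminal]
9. n6.fin = 17  [terminal]
10. n7.cnt = "km"  [terminal]
11. n4.depth = true  [f₀.fin > 5]
12. n8.cnt = "qk"  [terminal]
13. n3.val = "qk"  [if B.depth then h.cnt else "y"]
14. n3.depth = -4  [S.off * 2 + 12]
15. n9.fin = 4  [terminal]
16. n10.fin = true  [f.fin > 3]
17. n10.idx = 17  [S₁.depth + 21]
18. n10.acc = false  [f.fin > 4]
19. n11.fin = 25  [terminal]
20. n12.live = 5  [D.idx - 12]
21. n13.fin = 26  [terminal]
22. n14.fin = 0  [terminal]
23. n12.tag = -2  [f₀.fin - 28]
24. n15.fin = 21  [terminal]
25. n10.key = -1  [D.idx - 18]
26. n2.val = "wqk"  ["w" ++ S₁.val]
27. n2.depth = 14  [14]
28. n16.cnt = "vr"  ["vr"]
29. n17.cnt = true  [true]
30. n17.wid = false  [false]
31. n18.off = 7  [7]
32. n19.cnt = "vy"  [terminal]
33. n18.val = "vyk"  [h.cnt ++ "k"]
34. n18.depth = 10  [10]
35. n17.depth = false  [S.depth > 10]
36. n20.fin = true  [B.depth == false]
37. n20.idx = 21  [len(E.cnt) + 19]
38. n20.acc = false  [B.depth == true]
39. n21.lim = -8  [D.idx * 2 - 50]
40. n21.mk = -8  [D.idx - 29]
41. n22.wid = "yw"  [terminal]
42. n23.cnt = "nk"  [terminal]
43. n24.cnt = "uv"  [terminal]
44. n21.lab = "uvyw"  [h₁.cnt ++ g.wid]
45. n20.key = 11  [D.idx - 10]
46. n25.fin = 22  [terminal]
47. n16.hot = 5  [len(E.cnt) + 3]
48. n26.wid = "yw"  [terminal]
49. n1.depth = false  [E.hot == S.depth]
50. n0.val = "uu"  ["uu"]
51. n0.depth = -7  [-7]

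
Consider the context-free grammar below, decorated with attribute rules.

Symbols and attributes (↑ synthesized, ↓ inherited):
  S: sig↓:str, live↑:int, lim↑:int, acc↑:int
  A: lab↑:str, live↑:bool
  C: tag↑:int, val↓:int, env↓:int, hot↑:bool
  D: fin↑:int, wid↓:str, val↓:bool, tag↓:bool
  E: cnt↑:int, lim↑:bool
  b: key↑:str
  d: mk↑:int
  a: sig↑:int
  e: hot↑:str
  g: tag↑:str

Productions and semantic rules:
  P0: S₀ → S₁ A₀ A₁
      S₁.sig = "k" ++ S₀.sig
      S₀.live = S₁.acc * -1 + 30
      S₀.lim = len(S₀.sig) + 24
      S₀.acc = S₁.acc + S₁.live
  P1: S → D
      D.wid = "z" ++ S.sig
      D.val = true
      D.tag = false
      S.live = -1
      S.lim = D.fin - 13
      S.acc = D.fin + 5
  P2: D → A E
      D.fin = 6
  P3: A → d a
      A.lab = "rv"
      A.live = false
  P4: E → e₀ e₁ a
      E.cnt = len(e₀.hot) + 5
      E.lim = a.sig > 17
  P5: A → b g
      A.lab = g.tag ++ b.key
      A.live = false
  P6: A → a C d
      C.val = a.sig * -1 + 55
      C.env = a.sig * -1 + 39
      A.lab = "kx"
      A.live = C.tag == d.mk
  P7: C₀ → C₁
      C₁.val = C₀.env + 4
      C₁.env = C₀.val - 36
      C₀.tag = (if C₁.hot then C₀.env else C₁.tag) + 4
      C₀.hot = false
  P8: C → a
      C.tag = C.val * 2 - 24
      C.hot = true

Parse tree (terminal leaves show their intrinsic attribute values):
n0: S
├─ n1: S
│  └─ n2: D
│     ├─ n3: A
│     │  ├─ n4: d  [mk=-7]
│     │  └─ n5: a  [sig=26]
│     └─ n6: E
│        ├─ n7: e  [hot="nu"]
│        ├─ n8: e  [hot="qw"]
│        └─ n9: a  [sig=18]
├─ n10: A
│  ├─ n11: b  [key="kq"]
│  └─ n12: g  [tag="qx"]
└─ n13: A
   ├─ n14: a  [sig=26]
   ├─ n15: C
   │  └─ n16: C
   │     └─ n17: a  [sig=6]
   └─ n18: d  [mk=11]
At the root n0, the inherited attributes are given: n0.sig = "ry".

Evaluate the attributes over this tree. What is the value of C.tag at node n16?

10

1. n0.sig = "ry"  [given at root]
2. n1.sig = "kry"  ["k" ++ S₀.sig]
3. n2.wid = "zkry"  ["z" ++ S.sig]
4. n2.val = true  [true]
5. n2.tag = false  [false]
6. n4.mk = -7  [terminal]
7. n5.sig = 26  [terminal]
8. n3.lab = "rv"  ["rv"]
9. n3.live = false  [false]
10. n7.hot = "nu"  [terminal]
11. n8.hot = "qw"  [terminal]
12. n9.sig = 18  [terminal]
13. n6.cnt = 7  [len(e₀.hot) + 5]
14. n6.lim = true  [a.sig > 17]
15. n2.fin = 6  [6]
16. n1.live = -1  [-1]
17. n1.lim = -7  [D.fin - 13]
18. n1.acc = 11  [D.fin + 5]
19. n11.key = "kq"  [terminal]
20. n12.tag = "qx"  [terminal]
21. n10.lab = "qxkq"  [g.tag ++ b.key]
22. n10.live = false  [false]
23. n14.sig = 26  [terminal]
24. n15.val = 29  [a.sig * -1 + 55]
25. n15.env = 13  [a.sig * -1 + 39]
26. n16.val = 17  [C₀.env + 4]
27. n16.env = -7  [C₀.val - 36]
28. n17.sig = 6  [terminal]
29. n16.tag = 10  [C.val * 2 - 24]
30. n16.hot = true  [true]
31. n15.tag = 17  [(if C₁.hot then C₀.env else C₁.tag) + 4]
32. n15.hot = false  [false]
33. n18.mk = 11  [terminal]
34. n13.lab = "kx"  ["kx"]
35. n13.live = false  [C.tag == d.mk]
36. n0.live = 19  [S₁.acc * -1 + 30]
37. n0.lim = 26  [len(S₀.sig) + 24]
38. n0.acc = 10  [S₁.acc + S₁.live]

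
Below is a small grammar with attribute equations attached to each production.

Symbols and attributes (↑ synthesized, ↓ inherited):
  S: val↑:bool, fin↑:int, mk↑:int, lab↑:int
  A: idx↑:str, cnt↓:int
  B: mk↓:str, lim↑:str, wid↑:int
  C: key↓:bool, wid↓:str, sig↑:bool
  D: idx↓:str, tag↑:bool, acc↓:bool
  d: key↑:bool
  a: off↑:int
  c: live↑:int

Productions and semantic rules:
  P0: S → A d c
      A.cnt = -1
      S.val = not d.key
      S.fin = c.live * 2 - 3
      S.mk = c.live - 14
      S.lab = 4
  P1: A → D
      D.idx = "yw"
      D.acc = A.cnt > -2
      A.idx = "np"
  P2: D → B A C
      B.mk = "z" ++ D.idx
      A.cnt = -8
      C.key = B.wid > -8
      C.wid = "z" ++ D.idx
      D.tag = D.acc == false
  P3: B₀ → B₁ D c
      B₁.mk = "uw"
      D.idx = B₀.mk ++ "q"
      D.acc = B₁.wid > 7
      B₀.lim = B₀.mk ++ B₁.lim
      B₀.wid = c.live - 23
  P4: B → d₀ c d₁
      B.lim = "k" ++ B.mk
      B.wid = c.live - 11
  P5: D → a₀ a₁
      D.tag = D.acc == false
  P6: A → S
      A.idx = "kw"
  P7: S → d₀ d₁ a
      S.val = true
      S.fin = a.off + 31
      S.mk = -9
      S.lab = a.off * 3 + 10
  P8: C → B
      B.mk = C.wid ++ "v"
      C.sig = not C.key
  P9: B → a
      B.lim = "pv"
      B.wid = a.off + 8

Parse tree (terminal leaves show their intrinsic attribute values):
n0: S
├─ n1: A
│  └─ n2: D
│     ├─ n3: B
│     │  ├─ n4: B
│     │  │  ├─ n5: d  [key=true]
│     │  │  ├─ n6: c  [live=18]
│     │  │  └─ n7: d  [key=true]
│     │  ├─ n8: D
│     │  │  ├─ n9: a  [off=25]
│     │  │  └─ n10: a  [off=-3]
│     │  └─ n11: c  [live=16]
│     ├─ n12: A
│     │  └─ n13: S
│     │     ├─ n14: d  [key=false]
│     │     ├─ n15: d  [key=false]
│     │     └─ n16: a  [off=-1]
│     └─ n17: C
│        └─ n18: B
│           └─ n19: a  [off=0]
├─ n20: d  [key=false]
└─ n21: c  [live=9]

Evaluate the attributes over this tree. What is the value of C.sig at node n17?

1. n1.cnt = -1  [-1]
2. n2.idx = "yw"  ["yw"]
3. n2.acc = true  [A.cnt > -2]
4. n3.mk = "zyw"  ["z" ++ D.idx]
5. n4.mk = "uw"  ["uw"]
6. n5.key = true  [terminal]
7. n6.live = 18  [terminal]
8. n7.key = true  [terminal]
9. n4.lim = "kuw"  ["k" ++ B.mk]
10. n4.wid = 7  [c.live - 11]
11. n8.idx = "zywq"  [B₀.mk ++ "q"]
12. n8.acc = false  [B₁.wid > 7]
13. n9.off = 25  [terminal]
14. n10.off = -3  [terminal]
15. n8.tag = true  [D.acc == false]
16. n11.live = 16  [terminal]
17. n3.lim = "zywkuw"  [B₀.mk ++ B₁.lim]
18. n3.wid = -7  [c.live - 23]
19. n12.cnt = -8  [-8]
20. n14.key = false  [terminal]
21. n15.key = false  [terminal]
22. n16.off = -1  [terminal]
23. n13.val = true  [true]
24. n13.fin = 30  [a.off + 31]
25. n13.mk = -9  [-9]
26. n13.lab = 7  [a.off * 3 + 10]
27. n12.idx = "kw"  ["kw"]
28. n17.key = true  [B.wid > -8]
29. n17.wid = "zyw"  ["z" ++ D.idx]
30. n18.mk = "zywv"  [C.wid ++ "v"]
31. n19.off = 0  [terminal]
32. n18.lim = "pv"  ["pv"]
33. n18.wid = 8  [a.off + 8]
34. n17.sig = false  [not C.key]
35. n2.tag = false  [D.acc == false]
36. n1.idx = "np"  ["np"]
37. n20.key = false  [terminal]
38. n21.live = 9  [terminal]
39. n0.val = true  [not d.key]
40. n0.fin = 15  [c.live * 2 - 3]
41. n0.mk = -5  [c.live - 14]
42. n0.lab = 4  [4]

false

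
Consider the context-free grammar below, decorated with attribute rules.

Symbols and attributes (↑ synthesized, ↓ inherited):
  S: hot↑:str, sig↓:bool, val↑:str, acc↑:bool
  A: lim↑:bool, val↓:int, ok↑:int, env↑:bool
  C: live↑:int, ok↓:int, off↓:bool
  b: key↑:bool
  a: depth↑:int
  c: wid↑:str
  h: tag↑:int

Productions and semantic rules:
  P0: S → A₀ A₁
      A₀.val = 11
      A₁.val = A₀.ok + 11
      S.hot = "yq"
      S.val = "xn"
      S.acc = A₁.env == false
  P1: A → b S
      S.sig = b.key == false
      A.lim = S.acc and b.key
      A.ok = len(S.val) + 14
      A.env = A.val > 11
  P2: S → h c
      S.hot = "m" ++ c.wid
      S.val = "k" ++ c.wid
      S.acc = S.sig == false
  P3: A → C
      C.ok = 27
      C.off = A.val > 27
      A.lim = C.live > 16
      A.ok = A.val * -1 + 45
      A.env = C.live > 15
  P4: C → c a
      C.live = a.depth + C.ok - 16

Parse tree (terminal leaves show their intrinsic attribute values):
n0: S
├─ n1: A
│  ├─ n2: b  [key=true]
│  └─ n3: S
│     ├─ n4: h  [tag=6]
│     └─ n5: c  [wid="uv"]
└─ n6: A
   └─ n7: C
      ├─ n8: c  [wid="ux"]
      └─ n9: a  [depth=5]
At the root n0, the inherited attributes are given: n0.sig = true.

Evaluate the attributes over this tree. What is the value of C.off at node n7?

true

1. n0.sig = true  [given at root]
2. n1.val = 11  [11]
3. n2.key = true  [terminal]
4. n3.sig = false  [b.key == false]
5. n4.tag = 6  [terminal]
6. n5.wid = "uv"  [terminal]
7. n3.hot = "muv"  ["m" ++ c.wid]
8. n3.val = "kuv"  ["k" ++ c.wid]
9. n3.acc = true  [S.sig == false]
10. n1.lim = true  [S.acc and b.key]
11. n1.ok = 17  [len(S.val) + 14]
12. n1.env = false  [A.val > 11]
13. n6.val = 28  [A₀.ok + 11]
14. n7.ok = 27  [27]
15. n7.off = true  [A.val > 27]
16. n8.wid = "ux"  [terminal]
17. n9.depth = 5  [terminal]
18. n7.live = 16  [a.depth + C.ok - 16]
19. n6.lim = false  [C.live > 16]
20. n6.ok = 17  [A.val * -1 + 45]
21. n6.env = true  [C.live > 15]
22. n0.hot = "yq"  ["yq"]
23. n0.val = "xn"  ["xn"]
24. n0.acc = false  [A₁.env == false]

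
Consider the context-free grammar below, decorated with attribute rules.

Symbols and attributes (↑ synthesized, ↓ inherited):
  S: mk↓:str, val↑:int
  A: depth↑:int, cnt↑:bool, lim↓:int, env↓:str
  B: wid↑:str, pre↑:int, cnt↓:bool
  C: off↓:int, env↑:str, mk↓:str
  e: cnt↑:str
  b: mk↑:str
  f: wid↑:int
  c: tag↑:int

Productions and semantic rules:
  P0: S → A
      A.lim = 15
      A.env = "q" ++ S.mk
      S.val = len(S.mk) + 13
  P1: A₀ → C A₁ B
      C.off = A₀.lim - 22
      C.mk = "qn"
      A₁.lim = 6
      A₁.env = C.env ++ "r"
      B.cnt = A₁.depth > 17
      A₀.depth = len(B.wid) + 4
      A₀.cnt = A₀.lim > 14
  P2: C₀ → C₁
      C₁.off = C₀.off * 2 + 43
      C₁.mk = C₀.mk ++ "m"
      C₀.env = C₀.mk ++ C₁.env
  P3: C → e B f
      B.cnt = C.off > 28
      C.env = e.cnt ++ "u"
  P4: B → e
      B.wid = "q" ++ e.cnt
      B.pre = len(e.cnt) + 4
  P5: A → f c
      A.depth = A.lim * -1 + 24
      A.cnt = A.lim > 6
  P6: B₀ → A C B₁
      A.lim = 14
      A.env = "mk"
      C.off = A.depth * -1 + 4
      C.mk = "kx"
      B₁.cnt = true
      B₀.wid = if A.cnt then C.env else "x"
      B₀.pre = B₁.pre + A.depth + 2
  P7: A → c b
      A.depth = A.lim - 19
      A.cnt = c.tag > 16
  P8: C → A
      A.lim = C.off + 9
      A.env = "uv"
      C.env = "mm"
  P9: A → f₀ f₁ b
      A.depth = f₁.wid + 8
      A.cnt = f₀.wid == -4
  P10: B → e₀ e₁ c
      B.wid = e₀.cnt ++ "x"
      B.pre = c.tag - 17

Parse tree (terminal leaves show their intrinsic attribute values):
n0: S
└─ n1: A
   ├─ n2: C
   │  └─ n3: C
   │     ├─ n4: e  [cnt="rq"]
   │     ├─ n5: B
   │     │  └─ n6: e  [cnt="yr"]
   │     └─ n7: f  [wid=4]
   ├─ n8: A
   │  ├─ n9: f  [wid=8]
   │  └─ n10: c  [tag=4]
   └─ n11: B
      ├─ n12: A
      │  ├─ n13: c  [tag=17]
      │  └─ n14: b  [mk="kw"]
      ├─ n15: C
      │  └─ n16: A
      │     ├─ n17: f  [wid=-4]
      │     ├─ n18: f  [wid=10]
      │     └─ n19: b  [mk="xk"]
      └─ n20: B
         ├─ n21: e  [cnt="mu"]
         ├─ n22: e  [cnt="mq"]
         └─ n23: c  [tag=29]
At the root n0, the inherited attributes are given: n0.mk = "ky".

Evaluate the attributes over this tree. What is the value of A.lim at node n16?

1. n0.mk = "ky"  [given at root]
2. n1.lim = 15  [15]
3. n1.env = "qky"  ["q" ++ S.mk]
4. n2.off = -7  [A₀.lim - 22]
5. n2.mk = "qn"  ["qn"]
6. n3.off = 29  [C₀.off * 2 + 43]
7. n3.mk = "qnm"  [C₀.mk ++ "m"]
8. n4.cnt = "rq"  [terminal]
9. n5.cnt = true  [C.off > 28]
10. n6.cnt = "yr"  [terminal]
11. n5.wid = "qyr"  ["q" ++ e.cnt]
12. n5.pre = 6  [len(e.cnt) + 4]
13. n7.wid = 4  [terminal]
14. n3.env = "rqu"  [e.cnt ++ "u"]
15. n2.env = "qnrqu"  [C₀.mk ++ C₁.env]
16. n8.lim = 6  [6]
17. n8.env = "qnrqur"  [C.env ++ "r"]
18. n9.wid = 8  [terminal]
19. n10.tag = 4  [terminal]
20. n8.depth = 18  [A.lim * -1 + 24]
21. n8.cnt = false  [A.lim > 6]
22. n11.cnt = true  [A₁.depth > 17]
23. n12.lim = 14  [14]
24. n12.env = "mk"  ["mk"]
25. n13.tag = 17  [terminal]
26. n14.mk = "kw"  [terminal]
27. n12.depth = -5  [A.lim - 19]
28. n12.cnt = true  [c.tag > 16]
29. n15.off = 9  [A.depth * -1 + 4]
30. n15.mk = "kx"  ["kx"]
31. n16.lim = 18  [C.off + 9]
32. n16.env = "uv"  ["uv"]
33. n17.wid = -4  [terminal]
34. n18.wid = 10  [terminal]
35. n19.mk = "xk"  [terminal]
36. n16.depth = 18  [f₁.wid + 8]
37. n16.cnt = true  [f₀.wid == -4]
38. n15.env = "mm"  ["mm"]
39. n20.cnt = true  [true]
40. n21.cnt = "mu"  [terminal]
41. n22.cnt = "mq"  [terminal]
42. n23.tag = 29  [terminal]
43. n20.wid = "mux"  [e₀.cnt ++ "x"]
44. n20.pre = 12  [c.tag - 17]
45. n11.wid = "mm"  [if A.cnt then C.env else "x"]
46. n11.pre = 9  [B₁.pre + A.depth + 2]
47. n1.depth = 6  [len(B.wid) + 4]
48. n1.cnt = true  [A₀.lim > 14]
49. n0.val = 15  [len(S.mk) + 13]

18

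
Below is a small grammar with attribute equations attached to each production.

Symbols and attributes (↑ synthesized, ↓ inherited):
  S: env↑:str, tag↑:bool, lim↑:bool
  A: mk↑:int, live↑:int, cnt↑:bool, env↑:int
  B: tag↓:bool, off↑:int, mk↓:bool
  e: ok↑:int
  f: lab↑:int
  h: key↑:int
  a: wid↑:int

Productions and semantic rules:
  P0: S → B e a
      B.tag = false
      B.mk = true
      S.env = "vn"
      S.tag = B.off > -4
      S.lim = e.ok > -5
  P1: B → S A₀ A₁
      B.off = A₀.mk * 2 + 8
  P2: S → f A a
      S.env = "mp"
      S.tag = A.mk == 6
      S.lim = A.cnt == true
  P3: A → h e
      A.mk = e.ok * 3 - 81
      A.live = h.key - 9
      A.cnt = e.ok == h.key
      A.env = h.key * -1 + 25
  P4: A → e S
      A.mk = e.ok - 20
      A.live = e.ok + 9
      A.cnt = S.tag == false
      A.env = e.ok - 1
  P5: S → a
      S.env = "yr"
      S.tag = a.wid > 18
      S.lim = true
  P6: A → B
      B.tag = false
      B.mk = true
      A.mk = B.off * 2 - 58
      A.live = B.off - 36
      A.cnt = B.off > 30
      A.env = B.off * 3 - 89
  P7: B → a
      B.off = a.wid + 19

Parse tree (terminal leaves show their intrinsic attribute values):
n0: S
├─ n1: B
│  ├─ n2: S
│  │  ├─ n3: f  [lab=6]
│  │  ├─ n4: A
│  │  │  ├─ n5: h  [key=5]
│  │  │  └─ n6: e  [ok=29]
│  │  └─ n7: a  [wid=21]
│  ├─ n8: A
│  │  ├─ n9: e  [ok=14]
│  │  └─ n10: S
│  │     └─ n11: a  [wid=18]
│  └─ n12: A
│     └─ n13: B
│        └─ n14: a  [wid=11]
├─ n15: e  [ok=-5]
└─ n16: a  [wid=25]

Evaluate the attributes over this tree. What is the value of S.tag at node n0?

1. n1.tag = false  [false]
2. n1.mk = true  [true]
3. n3.lab = 6  [terminal]
4. n5.key = 5  [terminal]
5. n6.ok = 29  [terminal]
6. n4.mk = 6  [e.ok * 3 - 81]
7. n4.live = -4  [h.key - 9]
8. n4.cnt = false  [e.ok == h.key]
9. n4.env = 20  [h.key * -1 + 25]
10. n7.wid = 21  [terminal]
11. n2.env = "mp"  ["mp"]
12. n2.tag = true  [A.mk == 6]
13. n2.lim = false  [A.cnt == true]
14. n9.ok = 14  [terminal]
15. n11.wid = 18  [terminal]
16. n10.env = "yr"  ["yr"]
17. n10.tag = false  [a.wid > 18]
18. n10.lim = true  [true]
19. n8.mk = -6  [e.ok - 20]
20. n8.live = 23  [e.ok + 9]
21. n8.cnt = true  [S.tag == false]
22. n8.env = 13  [e.ok - 1]
23. n13.tag = false  [false]
24. n13.mk = true  [true]
25. n14.wid = 11  [terminal]
26. n13.off = 30  [a.wid + 19]
27. n12.mk = 2  [B.off * 2 - 58]
28. n12.live = -6  [B.off - 36]
29. n12.cnt = false  [B.off > 30]
30. n12.env = 1  [B.off * 3 - 89]
31. n1.off = -4  [A₀.mk * 2 + 8]
32. n15.ok = -5  [terminal]
33. n16.wid = 25  [terminal]
34. n0.env = "vn"  ["vn"]
35. n0.tag = false  [B.off > -4]
36. n0.lim = false  [e.ok > -5]

false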